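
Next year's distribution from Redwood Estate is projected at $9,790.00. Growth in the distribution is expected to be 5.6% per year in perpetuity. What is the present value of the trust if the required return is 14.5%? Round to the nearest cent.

Growing perpetuity: P = D₁ / (r − g) = $9,790.0000 / (0.145 − 0.056) = $110,000.00

$110000.00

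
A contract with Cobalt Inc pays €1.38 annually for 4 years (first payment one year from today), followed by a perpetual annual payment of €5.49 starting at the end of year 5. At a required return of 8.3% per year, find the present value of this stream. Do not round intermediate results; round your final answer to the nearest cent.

€52.62

PV of 4-year annuity: €1.38 × [1 − (1+0.083)^−4] / 0.083 = 4.54038
Perpetuity value at year 4: €5.49 / 0.083 = 66.14458
PV of perpetuity: 66.14458 / (1+0.083)^4 = 48.08177
Total PV = 4.54038 + 48.08177 = 52.62215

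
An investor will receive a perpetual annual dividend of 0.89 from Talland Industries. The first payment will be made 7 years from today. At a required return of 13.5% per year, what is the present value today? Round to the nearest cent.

3.08

Value at end of year 6: C / r = 0.89 / 0.135 = 6.5926
Discount to today: PV = 6.5926 / (1 + 0.135)^6 = 6.5926 / 2.137840 = 3.08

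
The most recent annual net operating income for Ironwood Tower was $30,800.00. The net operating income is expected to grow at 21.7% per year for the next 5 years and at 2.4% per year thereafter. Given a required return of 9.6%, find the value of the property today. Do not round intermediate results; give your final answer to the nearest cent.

D_1 = 37483.60000
D_2 = 45617.54120
D_3 = 55516.54764
D_4 = 67563.63848
D_5 = 82224.94803
Terminal value at year 5: TV = D_5×(1+g_2)/(r−g_2) = 84198.34678/0.072 = 1169421.48307
P_0 = D_1/(1+r)^1 + D_2/(1+r)^2 + D_3/(1+r)^3 + D_4/(1+r)^4 + D_5/(1+r)^5 + TV/(1+r)^5
    = 34200.36496 + 37976.13518 + 42168.75595 + 46824.24816 + 51993.71352 + 739466.14780 = 952629.36558

$952629.37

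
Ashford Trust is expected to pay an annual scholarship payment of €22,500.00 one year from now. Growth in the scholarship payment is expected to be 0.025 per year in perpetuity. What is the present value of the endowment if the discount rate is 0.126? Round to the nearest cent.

€222772.28

Growing perpetuity: P = D₁ / (r − g) = €22,500.0000 / (0.126 − 0.025) = €222,772.28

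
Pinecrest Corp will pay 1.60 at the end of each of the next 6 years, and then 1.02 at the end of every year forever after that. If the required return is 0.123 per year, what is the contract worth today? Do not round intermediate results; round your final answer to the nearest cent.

PV of 6-year annuity: 1.60 × [1 − (1+0.123)^−6] / 0.123 = 6.52274
Perpetuity value at year 6: 1.02 / 0.123 = 8.29268
PV of perpetuity: 8.29268 / (1+0.123)^6 = 4.13444
Total PV = 6.52274 + 4.13444 = 10.65717

10.66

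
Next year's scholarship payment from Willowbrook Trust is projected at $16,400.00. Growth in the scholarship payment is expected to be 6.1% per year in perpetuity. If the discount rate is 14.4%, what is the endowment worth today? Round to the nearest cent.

$197590.36

Growing perpetuity: P = D₁ / (r − g) = $16,400.0000 / (0.144 − 0.061) = $197,590.36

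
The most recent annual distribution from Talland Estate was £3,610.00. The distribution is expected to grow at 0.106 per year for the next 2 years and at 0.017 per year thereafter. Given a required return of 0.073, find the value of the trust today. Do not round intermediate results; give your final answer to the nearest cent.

£77211.27

D_1 = 3992.66000
D_2 = 4415.88196
Terminal value at year 2: TV = D_2×(1+g_2)/(r−g_2) = 4490.95195/0.056 = 80195.57059
P_0 = D_1/(1+r)^1 + D_2/(1+r)^2 + TV/(1+r)^2
    = 3721.02516 + 3835.46489 + 69654.78208 = 77211.27213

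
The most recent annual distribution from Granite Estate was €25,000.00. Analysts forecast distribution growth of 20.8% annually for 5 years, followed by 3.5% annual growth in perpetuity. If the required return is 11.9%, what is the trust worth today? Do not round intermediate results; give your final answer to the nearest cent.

D_1 = 30200.00000
D_2 = 36481.60000
D_3 = 44069.77280
D_4 = 53236.28554
D_5 = 64309.43294
Terminal value at year 5: TV = D_5×(1+g_2)/(r−g_2) = 66560.26309/0.084 = 792384.08438
P_0 = D_1/(1+r)^1 + D_2/(1+r)^2 + D_3/(1+r)^3 + D_4/(1+r)^4 + D_5/(1+r)^5 + TV/(1+r)^5
    = 26988.38248 + 29134.91156 + 31452.16548 + 33953.72288 + 36654.24239 + 451632.62944 = 609816.05424

€609816.05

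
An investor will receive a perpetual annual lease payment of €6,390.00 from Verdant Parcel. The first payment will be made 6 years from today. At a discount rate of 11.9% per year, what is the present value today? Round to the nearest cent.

Value at end of year 5: C / r = €6,390.00 / 0.119 = €53,697.4790
Discount to today: PV = €53,697.4790 / (1 + 0.119)^5 = €53,697.4790 / 1.754488 = €30,605.78

€30605.78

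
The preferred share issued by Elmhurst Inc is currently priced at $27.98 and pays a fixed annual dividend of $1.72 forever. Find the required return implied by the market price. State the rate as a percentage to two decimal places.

P = C/r ⇒ r = C/P = $1.72/$27.98 = 0.061472

6.15%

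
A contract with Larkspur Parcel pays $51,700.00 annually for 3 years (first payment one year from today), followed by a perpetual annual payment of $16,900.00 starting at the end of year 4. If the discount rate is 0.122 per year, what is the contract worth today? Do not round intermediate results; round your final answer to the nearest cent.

PV of 3-year annuity: $51,700.00 × [1 − (1+0.122)^−3] / 0.122 = 123749.15510
Perpetuity value at year 3: $16,900.00 / 0.122 = 138524.59016
PV of perpetuity: 138524.59016 / (1+0.122)^3 = 98072.73869
Total PV = 123749.15510 + 98072.73869 = 221821.89379

$221821.89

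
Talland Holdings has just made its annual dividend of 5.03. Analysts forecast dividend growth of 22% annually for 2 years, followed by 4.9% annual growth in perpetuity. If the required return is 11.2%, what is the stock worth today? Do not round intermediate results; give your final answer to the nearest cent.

112.39

D_1 = 6.13660
D_2 = 7.48665
Terminal value at year 2: TV = D_2×(1+g_2)/(r−g_2) = 7.85350/0.063 = 124.65870
P_0 = D_1/(1+r)^1 + D_2/(1+r)^2 + TV/(1+r)^2
    = 5.51853 + 6.05450 + 100.81218 = 112.38520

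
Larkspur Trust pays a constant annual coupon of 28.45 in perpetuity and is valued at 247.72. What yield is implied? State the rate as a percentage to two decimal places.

P = C/r ⇒ r = C/P = 28.45/247.72 = 0.114847

11.48%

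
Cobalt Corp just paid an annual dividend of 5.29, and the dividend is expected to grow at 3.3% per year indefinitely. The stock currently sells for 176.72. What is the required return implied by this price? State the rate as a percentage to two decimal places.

D₁ = 5.29 × 1.033 = 5.4646
P = D₁/(r − g) ⇒ r = D₁/P + g = 5.4646/176.72 + 0.033 = 0.030922 + 0.033 = 0.063922

6.39%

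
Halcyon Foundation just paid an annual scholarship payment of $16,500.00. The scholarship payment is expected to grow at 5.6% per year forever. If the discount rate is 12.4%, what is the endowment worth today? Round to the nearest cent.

$256235.29

D₁ = D₀ × (1 + g) = $16,500.00 × 1.056 = $17,424.0000
Growing perpetuity: P = D₁ / (r − g) = $17,424.0000 / (0.124 − 0.056) = $256,235.29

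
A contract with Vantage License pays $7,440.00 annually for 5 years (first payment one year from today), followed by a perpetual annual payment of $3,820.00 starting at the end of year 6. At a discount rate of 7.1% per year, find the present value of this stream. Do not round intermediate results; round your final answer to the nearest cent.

PV of 5-year annuity: $7,440.00 × [1 − (1+0.071)^−5] / 0.071 = 30423.96349
Perpetuity value at year 5: $3,820.00 / 0.071 = 53802.81690
PV of perpetuity: 53802.81690 / (1+0.071)^5 = 38181.91092
Total PV = 30423.96349 + 38181.91092 = 68605.87441

$68605.87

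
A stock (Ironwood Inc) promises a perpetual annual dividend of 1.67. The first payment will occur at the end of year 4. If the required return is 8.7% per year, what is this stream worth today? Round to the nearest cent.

Value at end of year 3: C / r = 1.67 / 0.087 = 19.1954
Discount to today: PV = 19.1954 / (1 + 0.087)^3 = 19.1954 / 1.284366 = 14.95

14.95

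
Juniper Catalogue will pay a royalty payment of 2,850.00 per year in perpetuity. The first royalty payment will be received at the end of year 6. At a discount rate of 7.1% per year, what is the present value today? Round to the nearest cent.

Value at end of year 5: C / r = 2,850.00 / 0.071 = 40,140.8451
Discount to today: PV = 40,140.8451 / (1 + 0.071)^5 = 40,140.8451 / 1.409118 = 28,486.50

28486.50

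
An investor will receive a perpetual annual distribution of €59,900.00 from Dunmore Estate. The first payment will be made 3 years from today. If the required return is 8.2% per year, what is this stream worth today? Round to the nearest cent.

€623962.44

Value at end of year 2: C / r = €59,900.00 / 0.082 = €730,487.8049
Discount to today: PV = €730,487.8049 / (1 + 0.082)^2 = €730,487.8049 / 1.170724 = €623,962.44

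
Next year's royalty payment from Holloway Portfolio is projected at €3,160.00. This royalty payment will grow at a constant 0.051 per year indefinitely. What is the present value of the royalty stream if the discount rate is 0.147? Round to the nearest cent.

Growing perpetuity: P = D₁ / (r − g) = €3,160.0000 / (0.147 − 0.051) = €32,916.67

€32916.67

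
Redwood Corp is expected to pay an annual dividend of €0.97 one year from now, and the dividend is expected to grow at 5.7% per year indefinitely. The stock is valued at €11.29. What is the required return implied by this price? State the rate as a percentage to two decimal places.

P = D₁/(r − g) ⇒ r = D₁/P + g = €0.9700/€11.29 + 0.057 = 0.085917 + 0.057 = 0.142917

14.29%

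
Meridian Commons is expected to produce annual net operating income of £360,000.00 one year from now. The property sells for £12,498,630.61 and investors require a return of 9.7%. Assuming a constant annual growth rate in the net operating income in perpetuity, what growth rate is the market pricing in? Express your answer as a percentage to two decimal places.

6.82%

P = D₁/(r−g) ⇒ g = r − D₁/P = 0.097 − £360,000.00/£12,498,630.61 = 0.068197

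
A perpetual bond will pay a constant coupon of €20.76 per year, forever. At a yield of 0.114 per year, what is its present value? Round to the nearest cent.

Level perpetuity: PV = C / r = €20.76 / 0.114 = €182.11

€182.11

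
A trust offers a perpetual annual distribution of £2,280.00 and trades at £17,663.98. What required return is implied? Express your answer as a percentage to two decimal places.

P = C/r ⇒ r = C/P = £2,280.00/£17,663.98 = 0.129076

12.91%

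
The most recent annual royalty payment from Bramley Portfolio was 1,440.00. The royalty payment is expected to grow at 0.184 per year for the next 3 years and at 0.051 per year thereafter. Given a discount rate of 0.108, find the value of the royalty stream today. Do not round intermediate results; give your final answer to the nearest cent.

D_1 = 1704.96000
D_2 = 2018.67264
D_3 = 2390.10841
Terminal value at year 3: TV = D_3×(1+g_2)/(r−g_2) = 2512.00393/0.057 = 44070.24446
P_0 = D_1/(1+r)^1 + D_2/(1+r)^2 + D_3/(1+r)^3 + TV/(1+r)^3
    = 1538.77256 + 1644.32014 + 1757.10744 + 32398.59511 = 37338.79525

37338.80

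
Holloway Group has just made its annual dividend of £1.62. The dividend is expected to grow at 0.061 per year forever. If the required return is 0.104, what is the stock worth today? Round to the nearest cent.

D₁ = D₀ × (1 + g) = £1.62 × 1.061 = £1.7188
Growing perpetuity: P = D₁ / (r − g) = £1.7188 / (0.104 − 0.061) = £39.97

£39.97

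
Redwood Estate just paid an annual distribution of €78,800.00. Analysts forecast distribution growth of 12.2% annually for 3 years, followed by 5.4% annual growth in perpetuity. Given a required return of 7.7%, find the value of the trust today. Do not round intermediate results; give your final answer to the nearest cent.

D_1 = 88413.60000
D_2 = 99200.05920
D_3 = 111302.46642
Terminal value at year 3: TV = D_3×(1+g_2)/(r−g_2) = 117312.79961/0.023 = 5100556.50475
P_0 = D_1/(1+r)^1 + D_2/(1+r)^2 + D_3/(1+r)^3 + TV/(1+r)^3
    = 82092.47911 + 85522.52698 + 89095.89162 + 4082916.07682 = 4339626.97453

€4339626.97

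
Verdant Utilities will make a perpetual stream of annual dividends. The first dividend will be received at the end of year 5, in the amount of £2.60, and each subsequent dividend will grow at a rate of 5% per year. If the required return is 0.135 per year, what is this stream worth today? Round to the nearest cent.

Value at end of year 4: C₁ / (r − g) = £2.60 / (0.135 − 0.05) = £30.5882
Discount to today: PV = £30.5882 / (1 + 0.135)^4 = £30.5882 / 1.659524 = £18.43

£18.43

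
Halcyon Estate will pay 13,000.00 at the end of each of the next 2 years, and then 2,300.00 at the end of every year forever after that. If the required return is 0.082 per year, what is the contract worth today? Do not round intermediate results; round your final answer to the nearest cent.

47077.52

PV of 2-year annuity: 13,000.00 × [1 − (1+0.082)^−2] / 0.082 = 23119.02720
Perpetuity value at year 2: 2,300.00 / 0.082 = 28048.78049
PV of perpetuity: 28048.78049 / (1+0.082)^2 = 23958.49106
Total PV = 23119.02720 + 23958.49106 = 47077.51826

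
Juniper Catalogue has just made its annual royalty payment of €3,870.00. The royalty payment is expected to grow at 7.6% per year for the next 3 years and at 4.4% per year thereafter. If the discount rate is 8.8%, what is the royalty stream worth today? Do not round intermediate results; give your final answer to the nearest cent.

€100175.40

D_1 = 4164.12000
D_2 = 4480.59312
D_3 = 4821.11820
Terminal value at year 3: TV = D_3×(1+g_2)/(r−g_2) = 5033.24740/0.044 = 114391.98631
P_0 = D_1/(1+r)^1 + D_2/(1+r)^2 + D_3/(1+r)^3 + TV/(1+r)^3
    = 3827.31618 + 3785.10313 + 3743.35567 + 88819.62088 = 100175.39586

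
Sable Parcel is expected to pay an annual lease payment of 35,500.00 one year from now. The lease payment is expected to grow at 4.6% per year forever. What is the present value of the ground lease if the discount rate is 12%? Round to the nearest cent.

Growing perpetuity: P = D₁ / (r − g) = 35,500.0000 / (0.12 − 0.046) = 479,729.73

479729.73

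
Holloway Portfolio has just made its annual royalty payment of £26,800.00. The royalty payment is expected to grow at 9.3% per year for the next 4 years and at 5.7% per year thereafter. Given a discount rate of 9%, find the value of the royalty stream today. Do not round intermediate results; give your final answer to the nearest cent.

£975841.26

D_1 = 29292.40000
D_2 = 32016.59320
D_3 = 34994.13637
D_4 = 38248.59105
Terminal value at year 4: TV = D_4×(1+g_2)/(r−g_2) = 40428.76074/0.033 = 1225113.96181
P_0 = D_1/(1+r)^1 + D_2/(1+r)^2 + D_3/(1+r)^3 + D_4/(1+r)^4 + TV/(1+r)^4
    = 26873.76147 + 26947.72595 + 27021.89400 + 27096.26619 + 867901.61697 = 975841.26458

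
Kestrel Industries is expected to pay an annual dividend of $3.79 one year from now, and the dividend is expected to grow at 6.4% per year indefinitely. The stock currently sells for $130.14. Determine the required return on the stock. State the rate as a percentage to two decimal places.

9.31%

P = D₁/(r − g) ⇒ r = D₁/P + g = $3.7900/$130.14 + 0.064 = 0.029122 + 0.064 = 0.093122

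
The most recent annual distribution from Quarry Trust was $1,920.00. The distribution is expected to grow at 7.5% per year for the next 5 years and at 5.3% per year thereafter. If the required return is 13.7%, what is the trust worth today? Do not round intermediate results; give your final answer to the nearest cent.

$26323.20

D_1 = 2064.00000
D_2 = 2218.80000
D_3 = 2385.21000
D_4 = 2564.10075
D_5 = 2756.40831
Terminal value at year 5: TV = D_5×(1+g_2)/(r−g_2) = 2902.49795/0.084 = 34553.54698
P_0 = D_1/(1+r)^1 + D_2/(1+r)^2 + D_3/(1+r)^3 + D_4/(1+r)^4 + D_5/(1+r)^5 + TV/(1+r)^5
    = 1815.30343 + 1716.31591 + 1622.72612 + 1534.23974 + 1450.57847 + 18184.03722 = 26323.20089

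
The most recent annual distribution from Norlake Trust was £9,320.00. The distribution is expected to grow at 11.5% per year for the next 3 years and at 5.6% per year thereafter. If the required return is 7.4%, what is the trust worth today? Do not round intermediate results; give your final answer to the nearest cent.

£641963.14

D_1 = 10391.80000
D_2 = 11586.85700
D_3 = 12919.34555
Terminal value at year 3: TV = D_3×(1+g_2)/(r−g_2) = 13642.82891/0.018 = 757934.93923
P_0 = D_1/(1+r)^1 + D_2/(1+r)^2 + D_3/(1+r)^3 + TV/(1+r)^3
    = 9675.79143 + 10045.16522 + 10428.63987 + 611813.53918 = 641963.13571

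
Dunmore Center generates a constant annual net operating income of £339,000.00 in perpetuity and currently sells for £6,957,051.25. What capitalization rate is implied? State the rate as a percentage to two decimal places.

P = C/r ⇒ r = C/P = £339,000.00/£6,957,051.25 = 0.048728

4.87%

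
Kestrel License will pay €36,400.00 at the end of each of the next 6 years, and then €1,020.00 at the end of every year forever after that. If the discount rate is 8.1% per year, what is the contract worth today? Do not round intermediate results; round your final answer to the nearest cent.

PV of 6-year annuity: €36,400.00 × [1 − (1+0.081)^−6] / 0.081 = 167763.55457
Perpetuity value at year 6: €1,020.00 / 0.081 = 12592.59259
PV of perpetuity: 12592.59259 / (1+0.081)^6 = 7891.52595
Total PV = 167763.55457 + 7891.52595 = 175655.08052

€175655.08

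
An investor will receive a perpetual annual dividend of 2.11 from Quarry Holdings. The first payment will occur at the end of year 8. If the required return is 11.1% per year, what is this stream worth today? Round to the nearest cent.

Value at end of year 7: C / r = 2.11 / 0.111 = 19.0090
Discount to today: PV = 19.0090 / (1 + 0.111)^7 = 19.0090 / 2.089288 = 9.10

9.10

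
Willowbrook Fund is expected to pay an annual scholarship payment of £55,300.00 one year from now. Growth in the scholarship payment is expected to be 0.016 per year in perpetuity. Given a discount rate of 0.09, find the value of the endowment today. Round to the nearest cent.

£747297.30

Growing perpetuity: P = D₁ / (r − g) = £55,300.0000 / (0.09 − 0.016) = £747,297.30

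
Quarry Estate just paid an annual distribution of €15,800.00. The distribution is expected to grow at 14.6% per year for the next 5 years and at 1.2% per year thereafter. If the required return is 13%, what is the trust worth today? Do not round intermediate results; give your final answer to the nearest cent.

D_1 = 18106.80000
D_2 = 20750.39280
D_3 = 23779.95015
D_4 = 27251.82287
D_5 = 31230.58901
Terminal value at year 5: TV = D_5×(1+g_2)/(r−g_2) = 31605.35608/0.118 = 267842.00066
P_0 = D_1/(1+r)^1 + D_2/(1+r)^2 + D_3/(1+r)^3 + D_4/(1+r)^4 + D_5/(1+r)^5 + TV/(1+r)^5
    = 16023.71681 + 16250.60130 + 16480.69831 + 16714.05333 + 16950.71249 + 145373.90714 = 227793.68938

€227793.69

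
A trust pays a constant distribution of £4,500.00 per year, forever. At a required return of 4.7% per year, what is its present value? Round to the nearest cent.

Level perpetuity: PV = C / r = £4,500.00 / 0.047 = £95,744.68

£95744.68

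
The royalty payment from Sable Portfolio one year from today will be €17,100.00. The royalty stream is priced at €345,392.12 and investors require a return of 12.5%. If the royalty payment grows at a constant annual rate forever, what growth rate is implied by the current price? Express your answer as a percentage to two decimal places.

P = D₁/(r−g) ⇒ g = r − D₁/P = 0.125 − €17,100.00/€345,392.12 = 0.075491

7.55%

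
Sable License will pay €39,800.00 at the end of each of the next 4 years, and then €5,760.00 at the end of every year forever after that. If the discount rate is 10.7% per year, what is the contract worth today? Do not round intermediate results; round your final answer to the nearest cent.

PV of 4-year annuity: €39,800.00 × [1 − (1+0.107)^−4] / 0.107 = 124272.42421
Perpetuity value at year 4: €5,760.00 / 0.107 = 53831.77570
PV of perpetuity: 53831.77570 / (1+0.107)^4 = 35846.62084
Total PV = 124272.42421 + 35846.62084 = 160119.04505

€160119.05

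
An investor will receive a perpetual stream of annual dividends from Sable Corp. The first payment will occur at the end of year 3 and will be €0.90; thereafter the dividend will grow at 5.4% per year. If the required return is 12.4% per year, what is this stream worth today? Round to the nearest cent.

Value at end of year 2: C₁ / (r − g) = €0.90 / (0.124 − 0.054) = €12.8571
Discount to today: PV = €12.8571 / (1 + 0.124)^2 = €12.8571 / 1.263376 = €10.18

€10.18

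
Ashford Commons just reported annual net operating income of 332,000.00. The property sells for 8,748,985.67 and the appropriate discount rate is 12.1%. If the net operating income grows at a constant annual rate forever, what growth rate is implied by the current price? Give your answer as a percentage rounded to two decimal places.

8.00%

P = D₀(1+g)/(r−g) ⇒ P(r−g) = D₀(1+g) ⇒ g(P+D₀) = P·r − D₀
g = (P·r − D₀)/(P + D₀) = (8,748,985.67×0.121 − 332,000.00) / (8,748,985.67 + 332,000.00) = 0.080016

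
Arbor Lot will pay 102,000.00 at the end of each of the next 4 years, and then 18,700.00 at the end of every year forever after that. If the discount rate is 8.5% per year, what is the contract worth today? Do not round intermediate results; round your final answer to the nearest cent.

PV of 4-year annuity: 102,000.00 × [1 − (1+0.085)^−4] / 0.085 = 334110.85888
Perpetuity value at year 4: 18,700.00 / 0.085 = 220000.00000
PV of perpetuity: 220000.00000 / (1+0.085)^4 = 158746.34254
Total PV = 334110.85888 + 158746.34254 = 492857.20142

492857.20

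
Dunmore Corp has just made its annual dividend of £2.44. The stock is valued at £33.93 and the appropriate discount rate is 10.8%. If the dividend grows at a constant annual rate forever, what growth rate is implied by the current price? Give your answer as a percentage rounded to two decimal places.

P = D₀(1+g)/(r−g) ⇒ P(r−g) = D₀(1+g) ⇒ g(P+D₀) = P·r − D₀
g = (P·r − D₀)/(P + D₀) = (£33.93×0.108 − £2.44) / (£33.93 + £2.44) = 0.033666

3.37%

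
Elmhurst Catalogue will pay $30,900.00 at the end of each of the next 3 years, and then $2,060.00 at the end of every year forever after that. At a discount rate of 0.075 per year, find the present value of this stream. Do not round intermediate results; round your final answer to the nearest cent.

$102465.83

PV of 3-year annuity: $30,900.00 × [1 − (1+0.075)^−3] / 0.075 = 80356.24536
Perpetuity value at year 3: $2,060.00 / 0.075 = 27466.66667
PV of perpetuity: 27466.66667 / (1+0.075)^3 = 22109.58364
Total PV = 80356.24536 + 22109.58364 = 102465.82900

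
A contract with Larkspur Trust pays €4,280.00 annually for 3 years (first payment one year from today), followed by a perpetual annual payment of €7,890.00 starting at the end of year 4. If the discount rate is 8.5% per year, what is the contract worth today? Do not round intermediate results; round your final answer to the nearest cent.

€83603.51

PV of 3-year annuity: €4,280.00 × [1 − (1+0.085)^−3] / 0.085 = 10931.21575
Perpetuity value at year 3: €7,890.00 / 0.085 = 92823.52941
PV of perpetuity: 92823.52941 / (1+0.085)^3 = 72672.29290
Total PV = 10931.21575 + 72672.29290 = 83603.50865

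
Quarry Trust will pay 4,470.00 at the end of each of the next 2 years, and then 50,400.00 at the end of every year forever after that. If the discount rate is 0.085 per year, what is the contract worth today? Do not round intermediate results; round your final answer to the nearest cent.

511593.90

PV of 2-year annuity: 4,470.00 × [1 − (1+0.085)^−2] / 0.085 = 7916.88080
Perpetuity value at year 2: 50,400.00 / 0.085 = 592941.17647
PV of perpetuity: 592941.17647 / (1+0.085)^2 = 503677.01711
Total PV = 7916.88080 + 503677.01711 = 511593.89791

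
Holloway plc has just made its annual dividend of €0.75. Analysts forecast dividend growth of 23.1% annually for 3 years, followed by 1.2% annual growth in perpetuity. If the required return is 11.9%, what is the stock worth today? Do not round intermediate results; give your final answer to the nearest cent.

D_1 = 0.92325
D_2 = 1.13652
D_3 = 1.39906
Terminal value at year 3: TV = D_3×(1+g_2)/(r−g_2) = 1.41585/0.107 = 13.23220
P_0 = D_1/(1+r)^1 + D_2/(1+r)^2 + D_3/(1+r)^3 + TV/(1+r)^3
    = 0.82507 + 0.90765 + 0.99849 + 9.44369 = 12.17490

€12.17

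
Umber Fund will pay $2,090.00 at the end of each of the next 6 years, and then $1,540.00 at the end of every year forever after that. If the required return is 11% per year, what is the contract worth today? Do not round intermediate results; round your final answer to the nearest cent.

PV of 6-year annuity: $2,090.00 × [1 − (1+0.11)^−6] / 0.11 = 8841.82411
Perpetuity value at year 6: $1,540.00 / 0.11 = 14000.00000
PV of perpetuity: 14000.00000 / (1+0.11)^6 = 7484.97171
Total PV = 8841.82411 + 7484.97171 = 16326.79582

$16326.80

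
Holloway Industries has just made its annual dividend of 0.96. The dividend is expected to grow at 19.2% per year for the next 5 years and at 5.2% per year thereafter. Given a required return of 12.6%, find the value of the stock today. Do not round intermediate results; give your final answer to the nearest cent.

23.86

D_1 = 1.14432
D_2 = 1.36403
D_3 = 1.62592
D_4 = 1.93810
D_5 = 2.31022
Terminal value at year 5: TV = D_5×(1+g_2)/(r−g_2) = 2.43035/0.074 = 32.84252
P_0 = D_1/(1+r)^1 + D_2/(1+r)^2 + D_3/(1+r)^3 + D_4/(1+r)^4 + D_5/(1+r)^5 + TV/(1+r)^5
    = 1.01627 + 1.07584 + 1.13890 + 1.20565 + 1.27632 + 18.14448 = 23.85747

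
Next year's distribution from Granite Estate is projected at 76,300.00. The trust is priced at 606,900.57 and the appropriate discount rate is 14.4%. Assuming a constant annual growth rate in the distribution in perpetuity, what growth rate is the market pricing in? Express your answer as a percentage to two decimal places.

P = D₁/(r−g) ⇒ g = r − D₁/P = 0.144 − 76,300.00/606,900.57 = 0.018279

1.83%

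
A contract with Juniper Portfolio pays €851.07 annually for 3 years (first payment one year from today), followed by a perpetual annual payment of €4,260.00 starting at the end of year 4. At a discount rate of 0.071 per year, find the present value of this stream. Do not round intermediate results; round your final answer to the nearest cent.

PV of 3-year annuity: €851.07 × [1 − (1+0.071)^−3] / 0.071 = 2229.40229
Perpetuity value at year 3: €4,260.00 / 0.071 = 60000.00000
PV of perpetuity: 60000.00000 / (1+0.071)^3 = 48840.80775
Total PV = 2229.40229 + 48840.80775 = 51070.21004

€51070.21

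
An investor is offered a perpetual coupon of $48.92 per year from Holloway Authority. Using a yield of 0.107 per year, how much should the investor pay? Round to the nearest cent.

$457.20

Level perpetuity: PV = C / r = $48.92 / 0.107 = $457.20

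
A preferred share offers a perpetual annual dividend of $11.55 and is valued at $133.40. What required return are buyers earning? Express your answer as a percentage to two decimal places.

8.66%

P = C/r ⇒ r = C/P = $11.55/$133.40 = 0.086582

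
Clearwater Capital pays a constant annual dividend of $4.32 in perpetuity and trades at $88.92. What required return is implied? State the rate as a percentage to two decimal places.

4.86%

P = C/r ⇒ r = C/P = $4.32/$88.92 = 0.048583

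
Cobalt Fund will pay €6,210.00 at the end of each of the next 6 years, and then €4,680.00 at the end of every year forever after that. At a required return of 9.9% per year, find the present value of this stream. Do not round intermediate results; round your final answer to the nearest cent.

PV of 6-year annuity: €6,210.00 × [1 − (1+0.099)^−6] / 0.099 = 27125.61250
Perpetuity value at year 6: €4,680.00 / 0.099 = 47272.72727
PV of perpetuity: 47272.72727 / (1+0.099)^6 = 26830.23669
Total PV = 27125.61250 + 26830.23669 = 53955.84919

€53955.85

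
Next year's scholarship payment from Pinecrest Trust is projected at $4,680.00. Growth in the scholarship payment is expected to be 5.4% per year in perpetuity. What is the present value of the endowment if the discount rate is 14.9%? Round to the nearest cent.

$49263.16

Growing perpetuity: P = D₁ / (r − g) = $4,680.0000 / (0.149 − 0.054) = $49,263.16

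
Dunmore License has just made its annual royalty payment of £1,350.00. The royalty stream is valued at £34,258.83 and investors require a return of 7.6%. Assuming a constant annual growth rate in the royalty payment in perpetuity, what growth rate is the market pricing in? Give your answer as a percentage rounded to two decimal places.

P = D₀(1+g)/(r−g) ⇒ P(r−g) = D₀(1+g) ⇒ g(P+D₀) = P·r − D₀
g = (P·r − D₀)/(P + D₀) = (£34,258.83×0.076 − £1,350.00) / (£34,258.83 + £1,350.00) = 0.035207

3.52%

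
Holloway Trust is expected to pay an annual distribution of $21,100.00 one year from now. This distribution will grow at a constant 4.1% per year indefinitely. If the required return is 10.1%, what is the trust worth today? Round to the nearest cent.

$351666.67

Growing perpetuity: P = D₁ / (r − g) = $21,100.0000 / (0.101 − 0.041) = $351,666.67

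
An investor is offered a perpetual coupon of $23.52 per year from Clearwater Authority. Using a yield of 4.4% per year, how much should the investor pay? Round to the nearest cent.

$534.55

Level perpetuity: PV = C / r = $23.52 / 0.044 = $534.55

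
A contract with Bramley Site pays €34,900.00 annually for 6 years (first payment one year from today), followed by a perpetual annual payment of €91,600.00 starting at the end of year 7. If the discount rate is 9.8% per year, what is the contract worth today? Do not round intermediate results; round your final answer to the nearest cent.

€686296.50

PV of 6-year annuity: €34,900.00 × [1 − (1+0.098)^−6] / 0.098 = 152893.62194
Perpetuity value at year 6: €91,600.00 / 0.098 = 934693.87755
PV of perpetuity: 934693.87755 / (1+0.098)^6 = 533402.88129
Total PV = 152893.62194 + 533402.88129 = 686296.50322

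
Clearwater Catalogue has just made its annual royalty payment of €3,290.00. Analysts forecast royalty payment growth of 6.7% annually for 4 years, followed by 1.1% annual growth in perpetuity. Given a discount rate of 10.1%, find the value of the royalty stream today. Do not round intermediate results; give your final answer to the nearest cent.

D_1 = 3510.43000
D_2 = 3745.62881
D_3 = 3996.58594
D_4 = 4264.35720
Terminal value at year 4: TV = D_4×(1+g_2)/(r−g_2) = 4311.26513/0.09 = 47902.94586
P_0 = D_1/(1+r)^1 + D_2/(1+r)^2 + D_3/(1+r)^3 + D_4/(1+r)^4 + TV/(1+r)^4
    = 3188.40145 + 3089.94037 + 2994.51987 + 2902.04605 + 32599.65064 = 44774.55839

€44774.56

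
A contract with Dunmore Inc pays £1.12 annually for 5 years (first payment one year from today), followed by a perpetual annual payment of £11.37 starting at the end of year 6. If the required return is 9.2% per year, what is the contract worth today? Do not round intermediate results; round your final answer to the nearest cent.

£83.92

PV of 5-year annuity: £1.12 × [1 − (1+0.092)^−5] / 0.092 = 4.33390
Perpetuity value at year 5: £11.37 / 0.092 = 123.58696
PV of perpetuity: 123.58696 / (1+0.092)^5 = 79.59017
Total PV = 4.33390 + 79.59017 = 83.92407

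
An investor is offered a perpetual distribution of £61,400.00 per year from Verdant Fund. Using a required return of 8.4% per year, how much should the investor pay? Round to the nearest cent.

Level perpetuity: PV = C / r = £61,400.00 / 0.084 = £730,952.38

£730952.38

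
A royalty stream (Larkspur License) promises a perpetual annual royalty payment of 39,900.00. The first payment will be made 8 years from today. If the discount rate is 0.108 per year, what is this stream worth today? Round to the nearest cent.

180206.65

Value at end of year 7: C / r = 39,900.00 / 0.108 = 369,444.4444
Discount to today: PV = 369,444.4444 / (1 + 0.108)^7 = 369,444.4444 / 2.050115 = 180,206.65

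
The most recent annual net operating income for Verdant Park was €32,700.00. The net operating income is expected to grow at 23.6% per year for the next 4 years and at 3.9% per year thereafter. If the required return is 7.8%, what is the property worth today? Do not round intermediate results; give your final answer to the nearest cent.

€1691840.32

D_1 = 40417.20000
D_2 = 49955.65920
D_3 = 61745.19477
D_4 = 76317.06074
Terminal value at year 4: TV = D_4×(1+g_2)/(r−g_2) = 79293.42611/0.039 = 2033164.77195
P_0 = D_1/(1+r)^1 + D_2/(1+r)^2 + D_3/(1+r)^3 + D_4/(1+r)^4 + TV/(1+r)^4
    = 37492.76438 + 42987.99329 + 49288.64537 + 56512.76965 + 1505558.14526 = 1691840.31795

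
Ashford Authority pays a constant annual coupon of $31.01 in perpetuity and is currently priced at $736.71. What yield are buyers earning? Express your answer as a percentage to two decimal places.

4.21%

P = C/r ⇒ r = C/P = $31.01/$736.71 = 0.042093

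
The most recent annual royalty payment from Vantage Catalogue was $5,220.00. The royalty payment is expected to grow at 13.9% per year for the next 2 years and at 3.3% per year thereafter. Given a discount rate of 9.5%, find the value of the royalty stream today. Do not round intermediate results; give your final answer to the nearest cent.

$105179.58

D_1 = 5945.58000
D_2 = 6772.01562
Terminal value at year 2: TV = D_2×(1+g_2)/(r−g_2) = 6995.49214/0.062 = 112830.51831
P_0 = D_1/(1+r)^1 + D_2/(1+r)^2 + TV/(1+r)^2
    = 5429.75342 + 5647.93530 + 94101.88971 = 105179.57844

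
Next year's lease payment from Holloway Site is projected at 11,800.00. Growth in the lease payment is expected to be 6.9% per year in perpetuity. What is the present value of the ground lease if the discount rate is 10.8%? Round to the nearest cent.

302564.10

Growing perpetuity: P = D₁ / (r − g) = 11,800.0000 / (0.108 − 0.069) = 302,564.10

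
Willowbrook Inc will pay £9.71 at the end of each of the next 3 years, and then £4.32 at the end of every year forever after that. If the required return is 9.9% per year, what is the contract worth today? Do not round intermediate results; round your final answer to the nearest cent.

PV of 3-year annuity: £9.71 × [1 − (1+0.099)^−3] / 0.099 = 24.18991
Perpetuity value at year 3: £4.32 / 0.099 = 43.63636
PV of perpetuity: 43.63636 / (1+0.099)^3 = 32.87422
Total PV = 24.18991 + 32.87422 = 57.06413

£57.06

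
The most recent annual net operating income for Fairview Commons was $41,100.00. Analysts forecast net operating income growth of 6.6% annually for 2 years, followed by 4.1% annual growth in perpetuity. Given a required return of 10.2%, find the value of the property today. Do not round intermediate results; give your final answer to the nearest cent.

$734533.34

D_1 = 43812.60000
D_2 = 46704.23160
Terminal value at year 2: TV = D_2×(1+g_2)/(r−g_2) = 48619.10510/0.061 = 797034.50976
P_0 = D_1/(1+r)^1 + D_2/(1+r)^2 + TV/(1+r)^2
    = 39757.35027 + 38458.56206 + 656317.42794 = 734533.34028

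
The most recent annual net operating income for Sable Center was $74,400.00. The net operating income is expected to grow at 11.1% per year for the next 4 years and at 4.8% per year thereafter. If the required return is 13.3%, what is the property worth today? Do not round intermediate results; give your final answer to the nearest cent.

$1131540.63

D_1 = 82658.40000
D_2 = 91833.48240
D_3 = 102026.99895
D_4 = 113351.99583
Terminal value at year 4: TV = D_4×(1+g_2)/(r−g_2) = 118792.89163/0.085 = 1397563.43093
P_0 = D_1/(1+r)^1 + D_2/(1+r)^2 + D_3/(1+r)^3 + D_4/(1+r)^4 + TV/(1+r)^4
    = 72955.33981 + 71538.73127 + 70149.62969 + 68787.50096 + 848109.42355 = 1131540.62527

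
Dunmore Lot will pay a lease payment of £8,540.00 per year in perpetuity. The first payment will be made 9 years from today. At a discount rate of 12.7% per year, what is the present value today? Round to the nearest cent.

£25838.23

Value at end of year 8: C / r = £8,540.00 / 0.127 = £67,244.0945
Discount to today: PV = £67,244.0945 / (1 + 0.127)^8 = £67,244.0945 / 2.602504 = £25,838.23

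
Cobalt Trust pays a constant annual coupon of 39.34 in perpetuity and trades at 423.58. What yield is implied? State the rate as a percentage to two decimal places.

9.29%

P = C/r ⇒ r = C/P = 39.34/423.58 = 0.092875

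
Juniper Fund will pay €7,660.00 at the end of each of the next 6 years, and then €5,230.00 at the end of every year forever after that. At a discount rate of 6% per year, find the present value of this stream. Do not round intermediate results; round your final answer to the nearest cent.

€99115.76

PV of 6-year annuity: €7,660.00 × [1 − (1+0.06)^−6] / 0.06 = 37666.70434
Perpetuity value at year 6: €5,230.00 / 0.06 = 87166.66667
PV of perpetuity: 87166.66667 / (1+0.06)^6 = 61449.06044
Total PV = 37666.70434 + 61449.06044 = 99115.76478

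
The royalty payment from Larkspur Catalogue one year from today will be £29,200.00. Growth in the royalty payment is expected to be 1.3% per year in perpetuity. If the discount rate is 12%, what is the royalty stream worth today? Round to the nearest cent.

Growing perpetuity: P = D₁ / (r − g) = £29,200.0000 / (0.12 − 0.013) = £272,897.20

£272897.20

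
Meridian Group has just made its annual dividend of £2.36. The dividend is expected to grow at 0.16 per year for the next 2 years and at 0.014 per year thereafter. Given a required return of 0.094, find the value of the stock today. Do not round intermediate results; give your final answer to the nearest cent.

£38.79

D_1 = 2.73760
D_2 = 3.17562
Terminal value at year 2: TV = D_2×(1+g_2)/(r−g_2) = 3.22007/0.08 = 40.25093
P_0 = D_1/(1+r)^1 + D_2/(1+r)^2 + TV/(1+r)^2
    = 2.50238 + 2.65334 + 33.63112 = 38.78684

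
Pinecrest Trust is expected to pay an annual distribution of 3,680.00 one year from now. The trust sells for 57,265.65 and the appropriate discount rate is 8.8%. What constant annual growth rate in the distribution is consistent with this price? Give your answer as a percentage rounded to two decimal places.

P = D₁/(r−g) ⇒ g = r − D₁/P = 0.088 − 3,680.00/57,265.65 = 0.023738

2.37%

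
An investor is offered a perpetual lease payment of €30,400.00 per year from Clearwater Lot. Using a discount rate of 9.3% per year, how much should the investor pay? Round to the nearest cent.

Level perpetuity: PV = C / r = €30,400.00 / 0.093 = €326,881.72

€326881.72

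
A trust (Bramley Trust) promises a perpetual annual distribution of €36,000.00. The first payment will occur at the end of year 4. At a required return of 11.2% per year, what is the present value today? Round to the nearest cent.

Value at end of year 3: C / r = €36,000.00 / 0.112 = €321,428.5714
Discount to today: PV = €321,428.5714 / (1 + 0.112)^3 = €321,428.5714 / 1.375037 = €233,759.96

€233759.96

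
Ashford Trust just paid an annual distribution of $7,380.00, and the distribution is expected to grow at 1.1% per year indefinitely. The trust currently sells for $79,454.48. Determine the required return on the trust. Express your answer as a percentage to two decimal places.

D₁ = $7,380.00 × 1.011 = $7,461.1800
P = D₁/(r − g) ⇒ r = D₁/P + g = $7,461.1800/$79,454.48 + 0.011 = 0.093905 + 0.011 = 0.104905

10.49%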